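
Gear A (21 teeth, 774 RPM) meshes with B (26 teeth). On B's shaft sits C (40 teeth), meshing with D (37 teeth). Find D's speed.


Stage 1: RPM_B = RPM_A × t_A/t_B = 774 × 21/26 = 16254/26 ≈ 625.15
B and C share a shaft → RPM_C = RPM_B
Stage 2: RPM_D = RPM_C × t_C/t_D = RPM_A × (t_A×t_C)/(t_B×t_D)
Overall ratio = (21×40)/(26×37) = 840/962
RPM_D = 774 × 840/962 = 650160/962
≈ 675.84 RPM

675.84 RPM


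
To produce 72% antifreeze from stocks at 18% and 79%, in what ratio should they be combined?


Let x parts of 18% mix with y parts of 79%.
18x + 79y = 72(x + y)
18x + 79y = 72x + 72y
x(18 - 72) = y(72 - 79)
x/y = (79 - 72)/(72 - 18) = 7/54
Simplify: 7:54
= 7:54

7:54


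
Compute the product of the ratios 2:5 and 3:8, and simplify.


Compound ratio = (2×3) : (5×8)
= 6:40
GCD = 2
= 3:20

3:20


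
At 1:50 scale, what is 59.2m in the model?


Model size = real / scale
= 59.2 / 50
= 1.1840 m

1.1840 m


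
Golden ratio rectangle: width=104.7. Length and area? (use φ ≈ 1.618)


φ = (1 + √5) / 2 ≈ 1.618
Length = width × φ = 104.7 × 1.618 = 169.4046
≈ 169.40
Area = width × length = 104.7 × 169.4046 = 17736.66162 ≈ 17736.66
= Length: 169.40, Area: 17736.66

Length: 169.40, Area: 17736.66


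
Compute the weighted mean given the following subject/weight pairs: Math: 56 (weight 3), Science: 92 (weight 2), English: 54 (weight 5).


Numerator = 56×3 + 92×2 + 54×5
= 168 + 184 + 270
= 622
Total weight = 10
Weighted avg = 622/10
= 62.20

62.20


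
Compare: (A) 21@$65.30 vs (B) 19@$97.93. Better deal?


Deal A: $65.30/21 = $3.1095/unit
Deal B: $97.93/19 = $5.1542/unit
A is cheaper per unit
= Deal A

Deal A


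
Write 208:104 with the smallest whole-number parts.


GCD(208, 104) = 104
208/104 : 104/104
= 2:1

2:1


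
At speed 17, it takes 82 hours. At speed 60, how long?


Inverse proportion: x × y = constant
k = 17 × 82 = 1394
y₂ = k / 60 = 1394 / 60
= 23.23

23.23


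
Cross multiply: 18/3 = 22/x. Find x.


Cross multiply: 18 × x = 3 × 22
18x = 66
x = 66 / 18
= 3.67

3.67


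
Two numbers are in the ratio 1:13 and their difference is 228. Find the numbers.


Let A = 1k, B = 13k.
13k - 1k = 228
12k = 228 → k = 228/12 = 19
A = 1×19 = 19, B = 13×19 = 247
= A = 19, B = 247

A = 19, B = 247


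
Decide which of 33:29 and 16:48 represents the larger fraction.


33/29 = 1.1379
16/48 = 0.3333
1.1379 > 0.3333, so 33:29 is greater
= 33:29

33:29


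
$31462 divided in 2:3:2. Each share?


Total parts = 2 + 3 + 2 = 7
Part 1: 31462 × 2/7 = 8989.14
Part 2: 31462 × 3/7 = 13483.71
Part 3: 31462 × 2/7 = 8989.14
= Part 1: $8989.14, Part 2: $13483.71, Part 3: $8989.14

Part 1: $8989.14, Part 2: $13483.71, Part 3: $8989.14


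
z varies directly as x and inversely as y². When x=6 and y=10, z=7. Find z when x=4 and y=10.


z = k·x/y²
Solve for k using the known point: k = z·y²/x = 7×100/6 = 700/6 ≈ 116.6667
Now evaluate at x=4, y=10:
z = k × 4 / 100 = (700 × 4) / (6 × 100) = 2800/600
≈ 4.6667

4.6667


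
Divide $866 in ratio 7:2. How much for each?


Total parts = 7 + 2 = 9
Part 1: 866 × 7/9 = 673.56
Part 2: 866 × 2/9 = 192.44
= Part 1: $673.56, Part 2: $192.44

Part 1: $673.56, Part 2: $192.44


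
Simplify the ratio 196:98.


GCD(196, 98) = 98
196/98 : 98/98
= 2:1

2:1


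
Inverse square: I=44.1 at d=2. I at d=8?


I₁d₁² = I₂d₂²
I₂ = I₁ × (d₁/d₂)²
= 44.1 × (2/8)²
= 44.1 × 4/64
= 176.4/64
≈ 2.7563

2.7563


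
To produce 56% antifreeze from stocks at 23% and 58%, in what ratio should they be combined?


Let x parts of 23% mix with y parts of 58%.
23x + 58y = 56(x + y)
23x + 58y = 56x + 56y
x(23 - 56) = y(56 - 58)
x/y = (58 - 56)/(56 - 23) = 2/33
Simplify: 2:33
= 2:33

2:33


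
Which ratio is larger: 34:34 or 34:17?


34/34 = 1.0000
34/17 = 2.0000
1.0000 < 2.0000, so 34:34 is less
= 34:17

34:17


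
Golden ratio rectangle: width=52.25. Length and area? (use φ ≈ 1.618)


φ = (1 + √5) / 2 ≈ 1.618
Length = width × φ = 52.25 × 1.618 = 84.5405
≈ 84.54
Area = width × length = 52.25 × 84.5405 = 4417.241125 ≈ 4417.24
= Length: 84.54, Area: 4417.24

Length: 84.54, Area: 4417.24


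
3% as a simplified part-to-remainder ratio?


3% means 3 parts out of 100; remainder = 97
Part : remainder = 3:97
GCD = 1
= 3:97

3:97


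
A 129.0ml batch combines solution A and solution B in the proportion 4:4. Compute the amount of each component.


Total parts = 4 + 4 = 8
solution A: 129.0 × 4/8 = 64.5ml
solution B: 129.0 × 4/8 = 64.5ml
= 64.5ml and 64.5ml

64.5ml and 64.5ml


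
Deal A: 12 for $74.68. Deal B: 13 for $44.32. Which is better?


Deal A: $74.68/12 = $6.2233/unit
Deal B: $44.32/13 = $3.4092/unit
B is cheaper per unit
= Deal B

Deal B


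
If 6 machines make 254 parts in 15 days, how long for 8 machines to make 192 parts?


Days ∝ work / workers, so d₂ = d₁ × (m₁/m₂) × (w₂/w₁)
Workers factor (inverse): 6/8 = 0.7500
Work factor (direct): 192/254 ≈ 0.7559
d₂ = 15 × 6/8 × 192/254 = (15 × 6 × 192) / (8 × 254) = 17280/2032
≈ 8.50 days

8.50 days


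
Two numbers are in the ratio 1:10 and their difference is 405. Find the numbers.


Let A = 1k, B = 10k.
10k - 1k = 405
9k = 405 → k = 405/9 = 45
A = 1×45 = 45, B = 10×45 = 450
= A = 45, B = 450

A = 45, B = 450


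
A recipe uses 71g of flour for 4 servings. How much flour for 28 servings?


Direct proportion: y/x = constant
k = 71/4 = 17.7500
y₂ = k × 28 = 71 × 28 / 4 = 1988/4
= 497.00

497.00


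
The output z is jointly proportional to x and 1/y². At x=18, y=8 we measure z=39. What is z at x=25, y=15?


z = k·x/y²
Solve for k using the known point: k = z·y²/x = 39×64/18 = 2496/18 ≈ 138.6667
Now evaluate at x=25, y=15:
z = k × 25 / 225 = (2496 × 25) / (18 × 225) = 62400/4050
≈ 15.4074

15.4074


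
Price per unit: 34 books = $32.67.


Unit rate = total / quantity
= 32.67 / 34
= $0.96 per unit

$0.96 per unit


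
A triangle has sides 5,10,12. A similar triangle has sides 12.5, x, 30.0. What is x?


Scale factor = 12.5/5 = 2.5
Missing side = 10 × 2.5
= 25.0

25.0


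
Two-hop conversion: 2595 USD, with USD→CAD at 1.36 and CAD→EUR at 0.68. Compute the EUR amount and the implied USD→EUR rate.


Step 1: 2595 USD × 1.36 = 3529.20 CAD
Step 2: 3529.20 CAD × 0.68 = 2399.86 EUR
Implied rate USD→EUR = 1.36 × 0.68 = 0.9248
= 2399.86 EUR; implied rate 0.9248 EUR/USD

2399.86 EUR; implied rate 0.9248 EUR/USD


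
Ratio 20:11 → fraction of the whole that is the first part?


Total parts = 20 + 11 = 31
First part: 20/31 = 20/31
= 20/31

20/31


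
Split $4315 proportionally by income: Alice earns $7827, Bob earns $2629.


Total income = 7827 + 2629 = $10456
Alice: $4315 × 7827/10456 = $3230.06
Bob: $4315 × 2629/10456 = $1084.94
= Alice: $3230.06, Bob: $1084.94

Alice: $3230.06, Bob: $1084.94


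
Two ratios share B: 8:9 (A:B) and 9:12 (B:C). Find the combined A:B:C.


Match B: multiply A:B by 9 → 72:81
Multiply B:C by 9 → 81:108
Combined: 72:81:108
GCD = 9
= 8:9:12

8:9:12


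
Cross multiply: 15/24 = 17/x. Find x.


Cross multiply: 15 × x = 24 × 17
15x = 408
x = 408 / 15
= 27.20

27.20


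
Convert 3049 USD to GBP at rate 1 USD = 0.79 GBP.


Amount × rate = 3049 × 0.79
= 2408.71 GBP

2408.71 GBP


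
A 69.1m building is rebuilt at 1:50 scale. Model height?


Model size = real / scale
= 69.1 / 50
= 1.3820 m

1.3820 m


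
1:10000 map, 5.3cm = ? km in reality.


Real distance = map distance × scale
= 5.3cm × 10000
= 53000 cm = 530.0 m
= 0.530 km

0.530 km


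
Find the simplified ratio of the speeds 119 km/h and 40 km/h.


Ratio = 119:40
GCD = 1
Simplified = 119:40
Time ratio (same distance) = 40:119
Speed ratio = 119:40

119:40


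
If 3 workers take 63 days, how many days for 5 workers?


Inverse proportion: x × y = constant
k = 3 × 63 = 189
y₂ = k / 5 = 189 / 5
= 37.80

37.80


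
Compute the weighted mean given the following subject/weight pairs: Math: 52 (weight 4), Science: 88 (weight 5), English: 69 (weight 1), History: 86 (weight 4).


Numerator = 52×4 + 88×5 + 69×1 + 86×4
= 208 + 440 + 69 + 344
= 1061
Total weight = 14
Weighted avg = 1061/14
= 75.79

75.79


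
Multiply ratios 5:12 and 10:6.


Compound ratio = (5×10) : (12×6)
= 50:72
GCD = 2
= 25:36

25:36


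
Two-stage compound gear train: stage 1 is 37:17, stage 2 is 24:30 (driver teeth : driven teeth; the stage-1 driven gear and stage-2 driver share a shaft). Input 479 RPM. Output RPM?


Stage 1: RPM_B = RPM_A × t_A/t_B = 479 × 37/17 = 17723/17 ≈ 1042.53
B and C share a shaft → RPM_C = RPM_B
Stage 2: RPM_D = RPM_C × t_C/t_D = RPM_A × (t_A×t_C)/(t_B×t_D)
Overall ratio = (37×24)/(17×30) = 888/510
RPM_D = 479 × 888/510 = 425352/510
≈ 834.02 RPM

834.02 RPM


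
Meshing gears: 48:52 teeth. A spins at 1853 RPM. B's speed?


Gear ratio = 48:52 = 12:13
RPM_B = RPM_A × (teeth_A / teeth_B)
= 1853 × (48/52)
= 1710.5 RPM

1710.5 RPM


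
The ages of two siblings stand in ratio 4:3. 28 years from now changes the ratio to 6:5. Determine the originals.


Let A = 4k, B = 3k.
(4k + 28) / (3k + 28) = 6/5
Cross-multiply: 5(4k + 28) = 6(3k + 28)
20k + 140 = 18k + 168
20k - 18k = 168 - 140
2k = 28
k = 28/2 = 14
A = 4×14 = 56, B = 3×14 = 42
= A = 56, B = 42

A = 56, B = 42


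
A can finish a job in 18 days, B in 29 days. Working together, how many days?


Rate of A = 1/18 per day
Rate of B = 1/29 per day
Combined rate = 1/18 + 1/29 = 47/522 ≈ 0.0900 per day
Days = 1 / combined rate = 522/47
≈ 11.11 days

11.11 days


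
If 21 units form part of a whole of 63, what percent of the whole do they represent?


Percentage = (part / whole) × 100
= (21 / 63) × 100
≈ 33.33%

33.33%


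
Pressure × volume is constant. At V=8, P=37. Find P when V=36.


Inverse proportion: x × y = constant
k = 8 × 37 = 296
y₂ = k / 36 = 296 / 36
= 8.22

8.22


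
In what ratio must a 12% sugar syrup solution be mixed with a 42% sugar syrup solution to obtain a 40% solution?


Let x parts of 12% mix with y parts of 42%.
12x + 42y = 40(x + y)
12x + 42y = 40x + 40y
x(12 - 40) = y(40 - 42)
x/y = (42 - 40)/(40 - 12) = 2/28
Simplify: 1:14
= 1:14

1:14


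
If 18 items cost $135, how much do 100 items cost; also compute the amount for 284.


Direct proportion: y/x = constant
k = 135/18 = 7.5000
y at x=100: k × 100 = 135 × 100 / 18 = 13500/18 = 750.00
y at x=284: k × 284 = 135 × 284 / 18 = 38340/18 = 2130.00
= 750.00 and 2130.00

750.00 and 2130.00


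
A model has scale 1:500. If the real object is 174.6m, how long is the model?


Model size = real / scale
= 174.6 / 500
= 0.3492 m

0.3492 m


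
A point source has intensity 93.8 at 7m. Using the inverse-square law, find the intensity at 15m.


I₁d₁² = I₂d₂²
I₂ = I₁ × (d₁/d₂)²
= 93.8 × (7/15)²
= 93.8 × 49/225
= 4596.2/225
≈ 20.4276

20.4276


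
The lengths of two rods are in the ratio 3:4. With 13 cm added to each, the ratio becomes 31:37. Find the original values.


Let A = 3k, B = 4k.
(3k + 13) / (4k + 13) = 31/37
Cross-multiply: 37(3k + 13) = 31(4k + 13)
111k + 481 = 124k + 403
111k - 124k = 403 - 481
-13k = -78
k = -78/-13 = 6
A = 3×6 = 18, B = 4×6 = 24
= A = 18, B = 24

A = 18, B = 24


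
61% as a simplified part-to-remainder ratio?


61% means 61 parts out of 100; remainder = 39
Part : remainder = 61:39
GCD = 1
= 61:39

61:39


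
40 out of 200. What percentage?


Percentage = (part / whole) × 100
= (40 / 200) × 100
= 20.00%

20.00%


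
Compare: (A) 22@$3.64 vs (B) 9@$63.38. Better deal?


Deal A: $3.64/22 = $0.1655/unit
Deal B: $63.38/9 = $7.0422/unit
A is cheaper per unit
= Deal A

Deal A


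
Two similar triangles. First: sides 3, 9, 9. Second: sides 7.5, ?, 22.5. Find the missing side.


Scale factor = 7.5/3 = 2.5
Missing side = 9 × 2.5
= 22.5

22.5


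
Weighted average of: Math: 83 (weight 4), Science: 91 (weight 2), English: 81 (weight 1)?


Numerator = 83×4 + 91×2 + 81×1
= 332 + 182 + 81
= 595
Total weight = 7
Weighted avg = 595/7
= 85.00

85.00


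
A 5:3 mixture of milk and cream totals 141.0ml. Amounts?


Total parts = 5 + 3 = 8
milk: 141.0 × 5/8 = 88.1ml
cream: 141.0 × 3/8 = 52.9ml
= 88.1ml and 52.9ml

88.1ml and 52.9ml


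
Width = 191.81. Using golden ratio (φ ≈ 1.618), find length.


φ = (1 + √5) / 2 ≈ 1.618
Length = width × φ = 191.81 × 1.618 = 310.34858
≈ 310.35

310.35


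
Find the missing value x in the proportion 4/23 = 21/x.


Cross multiply: 4 × x = 23 × 21
4x = 483
x = 483 / 4
= 120.75

120.75


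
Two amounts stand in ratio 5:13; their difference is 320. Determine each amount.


Let A = 5k, B = 13k.
13k - 5k = 320
8k = 320 → k = 320/8 = 40
A = 5×40 = 200, B = 13×40 = 520
= A = 200, B = 520

A = 200, B = 520


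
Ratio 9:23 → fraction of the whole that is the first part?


Total parts = 9 + 23 = 32
First part: 9/32 = 9/32
= 9/32

9/32


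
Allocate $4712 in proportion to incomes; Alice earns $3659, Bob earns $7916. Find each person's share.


Total income = 3659 + 7916 = $11575
Alice: $4712 × 3659/11575 = $1489.52
Bob: $4712 × 7916/11575 = $3222.48
= Alice: $1489.52, Bob: $3222.48

Alice: $1489.52, Bob: $3222.48


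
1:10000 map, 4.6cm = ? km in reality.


Real distance = map distance × scale
= 4.6cm × 10000
= 46000 cm = 460.0 m
= 0.460 km

0.460 km


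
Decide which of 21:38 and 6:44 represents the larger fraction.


21/38 = 0.5526
6/44 = 0.1364
0.5526 > 0.1364, so 21:38 is greater
= 21:38

21:38


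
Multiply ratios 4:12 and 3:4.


Compound ratio = (4×3) : (12×4)
= 12:48
GCD = 12
= 1:4

1:4


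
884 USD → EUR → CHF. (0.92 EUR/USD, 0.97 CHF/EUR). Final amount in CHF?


Step 1: 884 USD × 0.92 = 813.28 EUR
Step 2: 813.28 EUR × 0.97 = 788.88 CHF
Implied rate USD→CHF = 0.92 × 0.97 = 0.8924
= 788.88 CHF

788.88 CHF


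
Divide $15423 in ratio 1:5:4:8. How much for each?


Total parts = 1 + 5 + 4 + 8 = 18
Part 1: 15423 × 1/18 = 856.83
Part 2: 15423 × 5/18 = 4284.17
Part 3: 15423 × 4/18 = 3427.33
Part 4: 15423 × 8/18 = 6854.67
= Part 1: $856.83, Part 2: $4284.17, Part 3: $3427.33, Part 4: $6854.67

Part 1: $856.83, Part 2: $4284.17, Part 3: $3427.33, Part 4: $6854.67


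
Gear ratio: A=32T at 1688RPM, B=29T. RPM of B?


Gear ratio = 32:29 = 32:29
RPM_B = RPM_A × (teeth_A / teeth_B)
= 1688 × (32/29)
= 1862.6 RPM

1862.6 RPM


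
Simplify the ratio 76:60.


GCD(76, 60) = 4
76/4 : 60/4
= 19:15

19:15


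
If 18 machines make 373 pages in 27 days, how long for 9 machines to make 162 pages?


Days ∝ work / workers, so d₂ = d₁ × (m₁/m₂) × (w₂/w₁)
Workers factor (inverse): 18/9 = 2.0000
Work factor (direct): 162/373 ≈ 0.4343
d₂ = 27 × 18/9 × 162/373 = (27 × 18 × 162) / (9 × 373) = 78732/3357
≈ 23.45 days

23.45 days


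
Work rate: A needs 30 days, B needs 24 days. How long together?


Rate of A = 1/30 per day
Rate of B = 1/24 per day
Combined rate = 1/30 + 1/24 = 54/720 = 0.0750 per day
Days = 1 / combined rate = 720/54
≈ 13.33 days

13.33 days


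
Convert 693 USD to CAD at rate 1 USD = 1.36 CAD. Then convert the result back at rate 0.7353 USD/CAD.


Amount × rate = 693 × 1.36 = 942.48 CAD
Round-trip: 942.48 × 0.7353 = 693.01 USD
= 942.48 CAD, then 693.01 USD

942.48 CAD, then 693.01 USD


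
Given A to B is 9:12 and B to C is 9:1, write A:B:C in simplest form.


Match B: multiply A:B by 9 → 81:108
Multiply B:C by 12 → 108:12
Combined: 81:108:12
GCD = 3
= 27:36:4

27:36:4


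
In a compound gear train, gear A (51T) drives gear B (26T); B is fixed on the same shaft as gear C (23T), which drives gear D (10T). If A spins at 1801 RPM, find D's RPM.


Stage 1: RPM_B = RPM_A × t_A/t_B = 1801 × 51/26 = 91851/26 ≈ 3532.73
B and C share a shaft → RPM_C = RPM_B
Stage 2: RPM_D = RPM_C × t_C/t_D = RPM_A × (t_A×t_C)/(t_B×t_D)
Overall ratio = (51×23)/(26×10) = 1173/260
RPM_D = 1801 × 1173/260 = 2112573/260
≈ 8125.28 RPM

8125.28 RPM


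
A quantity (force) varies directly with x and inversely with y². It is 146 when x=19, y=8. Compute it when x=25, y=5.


z = k·x/y²
Solve for k using the known point: k = z·y²/x = 146×64/19 = 9344/19 ≈ 491.7895
Now evaluate at x=25, y=5:
z = k × 25 / 25 = (9344 × 25) / (19 × 25) = 233600/475
≈ 491.7895

491.7895


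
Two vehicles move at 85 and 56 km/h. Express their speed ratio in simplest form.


Ratio = 85:56
GCD = 1
Simplified = 85:56
Time ratio (same distance) = 56:85
Speed ratio = 85:56

85:56


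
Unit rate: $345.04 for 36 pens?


Unit rate = total / quantity
= 345.04 / 36
= $9.58 per unit

$9.58 per unit


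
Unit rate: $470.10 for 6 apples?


Unit rate = total / quantity
= 470.10 / 6
= $78.35 per unit

$78.35 per unit


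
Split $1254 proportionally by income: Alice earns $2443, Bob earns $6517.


Total income = 2443 + 6517 = $8960
Alice: $1254 × 2443/8960 = $341.91
Bob: $1254 × 6517/8960 = $912.09
= Alice: $341.91, Bob: $912.09

Alice: $341.91, Bob: $912.09


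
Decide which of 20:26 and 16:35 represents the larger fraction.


20/26 = 0.7692
16/35 = 0.4571
0.7692 > 0.4571, so 20:26 is greater
= 20:26

20:26


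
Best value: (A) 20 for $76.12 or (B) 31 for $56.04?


Deal A: $76.12/20 = $3.8060/unit
Deal B: $56.04/31 = $1.8077/unit
B is cheaper per unit
= Deal B

Deal B


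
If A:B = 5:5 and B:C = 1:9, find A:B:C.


Match B: multiply A:B by 1 → 5:5
Multiply B:C by 5 → 5:45
Combined: 5:5:45
GCD = 5
= 1:1:9

1:1:9


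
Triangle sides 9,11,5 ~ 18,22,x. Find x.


Scale factor = 18/9 = 2
Missing side = 5 × 2
= 10.0

10.0


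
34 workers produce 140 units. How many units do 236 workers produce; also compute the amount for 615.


Direct proportion: y/x = constant
k = 140/34 ≈ 4.1176
y at x=236: k × 236 = 140 × 236 / 34 = 33040/34 ≈ 971.76
y at x=615: k × 615 = 140 × 615 / 34 = 86100/34 ≈ 2532.35
= 971.76 and 2532.35

971.76 and 2532.35


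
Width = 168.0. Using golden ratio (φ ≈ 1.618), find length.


φ = (1 + √5) / 2 ≈ 1.618
Length = width × φ = 168.0 × 1.618 = 271.824
≈ 271.82

271.82


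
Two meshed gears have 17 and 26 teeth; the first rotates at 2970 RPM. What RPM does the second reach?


Gear ratio = 17:26 = 17:26
RPM_B = RPM_A × (teeth_A / teeth_B)
= 2970 × (17/26)
= 1941.9 RPM

1941.9 RPM


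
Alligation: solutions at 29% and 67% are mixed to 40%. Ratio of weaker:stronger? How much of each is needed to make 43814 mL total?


Let x parts of 29% mix with y parts of 67%.
29x + 67y = 40(x + y)
29x + 67y = 40x + 40y
x(29 - 40) = y(40 - 67)
x/y = (67 - 40)/(40 - 29) = 27/11
Simplify: 27:11
Total parts = 38; one part = 43814/38 = 1153.00 mL
29% solution: 27×1153.00 = 31131.00 mL
67% solution: 11×1153.00 = 12683.00 mL
= ratio 27:11; 31131.00 mL and 12683.00 mL

ratio 27:11; 31131.00 mL and 12683.00 mL


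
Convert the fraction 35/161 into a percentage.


Percentage = (part / whole) × 100
= (35 / 161) × 100
≈ 21.74%

21.74%


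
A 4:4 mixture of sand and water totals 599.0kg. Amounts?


Total parts = 4 + 4 = 8
sand: 599.0 × 4/8 = 299.5kg
water: 599.0 × 4/8 = 299.5kg
= 299.5kg and 299.5kg

299.5kg and 299.5kg


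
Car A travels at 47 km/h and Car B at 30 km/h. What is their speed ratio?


Ratio = 47:30
GCD = 1
Simplified = 47:30
Time ratio (same distance) = 30:47
Speed ratio = 47:30

47:30


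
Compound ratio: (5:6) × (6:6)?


Compound ratio = (5×6) : (6×6)
= 30:36
GCD = 6
= 5:6

5:6


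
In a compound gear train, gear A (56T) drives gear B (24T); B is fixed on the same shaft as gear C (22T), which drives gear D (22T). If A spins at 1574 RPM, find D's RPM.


Stage 1: RPM_B = RPM_A × t_A/t_B = 1574 × 56/24 = 88144/24 ≈ 3672.67
B and C share a shaft → RPM_C = RPM_B
Stage 2: RPM_D = RPM_C × t_C/t_D = RPM_A × (t_A×t_C)/(t_B×t_D)
Overall ratio = (56×22)/(24×22) = 1232/528
RPM_D = 1574 × 1232/528 = 1939168/528
≈ 3672.67 RPM

3672.67 RPM


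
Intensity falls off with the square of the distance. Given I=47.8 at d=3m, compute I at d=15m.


I₁d₁² = I₂d₂²
I₂ = I₁ × (d₁/d₂)²
= 47.8 × (3/15)²
= 47.8 × 9/225
= 430.2/225
= 1.9120

1.9120


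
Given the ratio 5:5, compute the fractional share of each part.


Total parts = 5 + 5 = 10
First part: 5/10 = 1/2
Second part: 5/10 = 1/2
= 1/2 and 1/2

1/2 and 1/2


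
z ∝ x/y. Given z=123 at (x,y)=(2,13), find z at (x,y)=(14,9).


z = k·x/y
Solve for k using the known point: k = z·y/x = 123×13/2 = 1599/2 = 799.5000
Now evaluate at x=14, y=9:
z = k × 14 / 9 = (1599 × 14) / (2 × 9) = 22386/18
≈ 1243.6667

1243.6667


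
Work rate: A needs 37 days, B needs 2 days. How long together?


Rate of A = 1/37 per day
Rate of B = 1/2 per day
Combined rate = 1/37 + 1/2 = 39/74 ≈ 0.5270 per day
Days = 1 / combined rate = 74/39
≈ 1.90 days

1.90 days


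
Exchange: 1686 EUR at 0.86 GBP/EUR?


Amount × rate = 1686 × 0.86
= 1449.96 GBP

1449.96 GBP


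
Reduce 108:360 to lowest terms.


GCD(108, 360) = 36
108/36 : 360/36
= 3:10

3:10


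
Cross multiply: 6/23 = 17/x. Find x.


Cross multiply: 6 × x = 23 × 17
6x = 391
x = 391 / 6
= 65.17

65.17


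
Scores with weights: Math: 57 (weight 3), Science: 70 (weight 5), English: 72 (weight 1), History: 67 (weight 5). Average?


Numerator = 57×3 + 70×5 + 72×1 + 67×5
= 171 + 350 + 72 + 335
= 928
Total weight = 14
Weighted avg = 928/14
= 66.29

66.29


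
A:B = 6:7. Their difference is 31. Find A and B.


Let A = 6k, B = 7k.
7k - 6k = 31
1k = 31 → k = 31/1 = 31
A = 6×31 = 186, B = 7×31 = 217
= A = 186, B = 217

A = 186, B = 217


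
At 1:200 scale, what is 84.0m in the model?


Model size = real / scale
= 84.0 / 200
= 0.4200 m

0.4200 m


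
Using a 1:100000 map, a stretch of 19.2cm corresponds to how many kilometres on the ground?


Real distance = map distance × scale
= 19.2cm × 100000
= 1920000 cm = 19200.0 m
= 19.200 km

19.200 km


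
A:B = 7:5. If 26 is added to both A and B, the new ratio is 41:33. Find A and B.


Let A = 7k, B = 5k.
(7k + 26) / (5k + 26) = 41/33
Cross-multiply: 33(7k + 26) = 41(5k + 26)
231k + 858 = 205k + 1066
231k - 205k = 1066 - 858
26k = 208
k = 208/26 = 8
A = 7×8 = 56, B = 5×8 = 40
= A = 56, B = 40

A = 56, B = 40


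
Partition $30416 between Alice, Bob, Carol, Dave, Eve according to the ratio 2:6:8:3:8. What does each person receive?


Total parts = 2 + 6 + 8 + 3 + 8 = 27
Alice: 30416 × 2/27 = 2253.04
Bob: 30416 × 6/27 = 6759.11
Carol: 30416 × 8/27 = 9012.15
Dave: 30416 × 3/27 = 3379.56
Eve: 30416 × 8/27 = 9012.15
= Alice: $2253.04, Bob: $6759.11, Carol: $9012.15, Dave: $3379.56, Eve: $9012.15

Alice: $2253.04, Bob: $6759.11, Carol: $9012.15, Dave: $3379.56, Eve: $9012.15


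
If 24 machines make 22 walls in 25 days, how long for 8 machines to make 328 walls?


Days ∝ work / workers, so d₂ = d₁ × (m₁/m₂) × (w₂/w₁)
Workers factor (inverse): 24/8 = 3.0000
Work factor (direct): 328/22 ≈ 14.9091
d₂ = 25 × 24/8 × 328/22 = (25 × 24 × 328) / (8 × 22) = 196800/176
≈ 1118.18 days

1118.18 days


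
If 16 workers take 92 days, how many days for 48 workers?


Inverse proportion: x × y = constant
k = 16 × 92 = 1472
y₂ = k / 48 = 1472 / 48
= 30.67

30.67


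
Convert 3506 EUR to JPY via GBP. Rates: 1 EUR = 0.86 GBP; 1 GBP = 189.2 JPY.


Step 1: 3506 EUR × 0.86 = 3015.16 GBP
Step 2: 3015.16 GBP × 189.2 = 570468.27 JPY
Implied rate EUR→JPY = 0.86 × 189.2 = 162.7120
= 570468.27 JPY

570468.27 JPY


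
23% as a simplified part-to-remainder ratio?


23% means 23 parts out of 100; remainder = 77
Part : remainder = 23:77
GCD = 1
= 23:77

23:77


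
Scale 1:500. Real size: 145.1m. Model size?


Model size = real / scale
= 145.1 / 500
= 0.2902 m

0.2902 m


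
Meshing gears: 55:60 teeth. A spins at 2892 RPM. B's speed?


Gear ratio = 55:60 = 11:12
RPM_B = RPM_A × (teeth_A / teeth_B)
= 2892 × (55/60)
= 2651.0 RPM

2651.0 RPM


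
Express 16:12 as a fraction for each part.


Total parts = 16 + 12 = 28
First part: 16/28 = 4/7
Second part: 12/28 = 3/7
= 4/7 and 3/7

4/7 and 3/7


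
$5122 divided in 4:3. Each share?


Total parts = 4 + 3 = 7
Part 1: 5122 × 4/7 = 2926.86
Part 2: 5122 × 3/7 = 2195.14
= Part 1: $2926.86, Part 2: $2195.14

Part 1: $2926.86, Part 2: $2195.14


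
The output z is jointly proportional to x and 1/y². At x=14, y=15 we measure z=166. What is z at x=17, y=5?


z = k·x/y²
Solve for k using the known point: k = z·y²/x = 166×225/14 = 37350/14 ≈ 2667.8571
Now evaluate at x=17, y=5:
z = k × 17 / 25 = (37350 × 17) / (14 × 25) = 634950/350
≈ 1814.1429

1814.1429


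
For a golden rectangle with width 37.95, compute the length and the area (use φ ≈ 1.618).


φ = (1 + √5) / 2 ≈ 1.618
Length = width × φ = 37.95 × 1.618 = 61.4031
≈ 61.40
Area = width × length = 37.95 × 61.4031 = 2330.247645 ≈ 2330.25
= Length: 61.40, Area: 2330.25

Length: 61.40, Area: 2330.25


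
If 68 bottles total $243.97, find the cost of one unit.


Unit rate = total / quantity
= 243.97 / 68
= $3.59 per unit

$3.59 per unit


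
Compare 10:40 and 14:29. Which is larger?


10/40 = 0.2500
14/29 = 0.4828
0.2500 < 0.4828, so 10:40 is less
= 14:29

14:29


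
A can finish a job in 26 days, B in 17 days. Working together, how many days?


Rate of A = 1/26 per day
Rate of B = 1/17 per day
Combined rate = 1/26 + 1/17 = 43/442 ≈ 0.0973 per day
Days = 1 / combined rate = 442/43
≈ 10.28 days

10.28 days


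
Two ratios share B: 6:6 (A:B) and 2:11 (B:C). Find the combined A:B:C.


Match B: multiply A:B by 2 → 12:12
Multiply B:C by 6 → 12:66
Combined: 12:12:66
GCD = 6
= 2:2:11

2:2:11


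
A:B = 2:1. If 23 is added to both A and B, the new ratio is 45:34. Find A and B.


Let A = 2k, B = 1k.
(2k + 23) / (1k + 23) = 45/34
Cross-multiply: 34(2k + 23) = 45(1k + 23)
68k + 782 = 45k + 1035
68k - 45k = 1035 - 782
23k = 253
k = 253/23 = 11
A = 2×11 = 22, B = 1×11 = 11
= A = 22, B = 11

A = 22, B = 11


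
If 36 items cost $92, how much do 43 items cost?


Direct proportion: y/x = constant
k = 92/36 ≈ 2.5556
y₂ = k × 43 = 92 × 43 / 36 = 3956/36
≈ 109.89

109.89


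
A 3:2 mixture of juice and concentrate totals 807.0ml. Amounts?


Total parts = 3 + 2 = 5
juice: 807.0 × 3/5 = 484.2ml
concentrate: 807.0 × 2/5 = 322.8ml
= 484.2ml and 322.8ml

484.2ml and 322.8ml


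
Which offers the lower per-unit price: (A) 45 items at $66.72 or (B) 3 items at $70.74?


Deal A: $66.72/45 = $1.4827/unit
Deal B: $70.74/3 = $23.5800/unit
A is cheaper per unit
= Deal A

Deal A


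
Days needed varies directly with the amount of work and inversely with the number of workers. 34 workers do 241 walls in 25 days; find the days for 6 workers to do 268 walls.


Days ∝ work / workers, so d₂ = d₁ × (m₁/m₂) × (w₂/w₁)
Workers factor (inverse): 34/6 ≈ 5.6667
Work factor (direct): 268/241 ≈ 1.1120
d₂ = 25 × 34/6 × 268/241 = (25 × 34 × 268) / (6 × 241) = 227800/1446
≈ 157.54 days

157.54 days


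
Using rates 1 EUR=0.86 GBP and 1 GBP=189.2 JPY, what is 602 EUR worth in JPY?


Step 1: 602 EUR × 0.86 = 517.72 GBP
Step 2: 517.72 GBP × 189.2 = 97952.62 JPY
Implied rate EUR→JPY = 0.86 × 189.2 = 162.7120
= 97952.62 JPY

97952.62 JPY


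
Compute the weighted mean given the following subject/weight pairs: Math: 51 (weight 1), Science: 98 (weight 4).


Numerator = 51×1 + 98×4
= 51 + 392
= 443
Total weight = 5
Weighted avg = 443/5
= 88.60

88.60


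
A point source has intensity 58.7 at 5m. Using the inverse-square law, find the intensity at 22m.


I₁d₁² = I₂d₂²
I₂ = I₁ × (d₁/d₂)²
= 58.7 × (5/22)²
= 58.7 × 25/484
= 1467.5/484
≈ 3.0320

3.0320


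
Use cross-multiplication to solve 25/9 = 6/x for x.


Cross multiply: 25 × x = 9 × 6
25x = 54
x = 54 / 25
= 2.16

2.16


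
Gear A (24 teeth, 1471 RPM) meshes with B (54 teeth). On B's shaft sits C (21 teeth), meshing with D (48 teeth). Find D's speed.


Stage 1: RPM_B = RPM_A × t_A/t_B = 1471 × 24/54 = 35304/54 ≈ 653.78
B and C share a shaft → RPM_C = RPM_B
Stage 2: RPM_D = RPM_C × t_C/t_D = RPM_A × (t_A×t_C)/(t_B×t_D)
Overall ratio = (24×21)/(54×48) = 504/2592
RPM_D = 1471 × 504/2592 = 741384/2592
≈ 286.03 RPM

286.03 RPM


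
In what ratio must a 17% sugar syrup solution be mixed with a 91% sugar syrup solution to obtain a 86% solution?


Let x parts of 17% mix with y parts of 91%.
17x + 91y = 86(x + y)
17x + 91y = 86x + 86y
x(17 - 86) = y(86 - 91)
x/y = (91 - 86)/(86 - 17) = 5/69
Simplify: 5:69
= 5:69

5:69


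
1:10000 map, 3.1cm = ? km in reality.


Real distance = map distance × scale
= 3.1cm × 10000
= 31000 cm = 310.0 m
= 0.310 km

0.310 km


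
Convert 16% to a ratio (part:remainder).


16% means 16 parts out of 100; remainder = 84
Part : remainder = 16:84
GCD = 4
= 4:21

4:21


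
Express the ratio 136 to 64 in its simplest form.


GCD(136, 64) = 8
136/8 : 64/8
= 17:8

17:8


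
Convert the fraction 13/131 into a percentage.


Percentage = (part / whole) × 100
= (13 / 131) × 100
≈ 9.92%

9.92%


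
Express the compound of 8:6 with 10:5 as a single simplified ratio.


Compound ratio = (8×10) : (6×5)
= 80:30
GCD = 10
= 8:3

8:3


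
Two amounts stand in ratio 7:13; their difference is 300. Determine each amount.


Let A = 7k, B = 13k.
13k - 7k = 300
6k = 300 → k = 300/6 = 50
A = 7×50 = 350, B = 13×50 = 650
= A = 350, B = 650

A = 350, B = 650


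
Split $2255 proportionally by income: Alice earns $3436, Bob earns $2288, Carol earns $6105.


Total income = 3436 + 2288 + 6105 = $11829
Alice: $2255 × 3436/11829 = $655.02
Bob: $2255 × 2288/11829 = $436.17
Carol: $2255 × 6105/11829 = $1163.82
= Alice: $655.02, Bob: $436.17, Carol: $1163.82

Alice: $655.02, Bob: $436.17, Carol: $1163.82


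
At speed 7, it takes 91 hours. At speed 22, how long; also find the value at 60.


Inverse proportion: x × y = constant
k = 7 × 91 = 637
At x=22: k/22 = 28.95
At x=60: k/60 = 10.62
= 28.95 and 10.62

28.95 and 10.62


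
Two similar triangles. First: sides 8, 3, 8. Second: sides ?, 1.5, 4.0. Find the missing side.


Scale factor = 1.5/3 = 0.5
Missing side = 8 × 0.5
= 4.0

4.0


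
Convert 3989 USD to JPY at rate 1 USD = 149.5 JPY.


Amount × rate = 3989 × 149.5
= 596355.50 JPY

596355.50 JPY


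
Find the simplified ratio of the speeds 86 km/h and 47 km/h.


Ratio = 86:47
GCD = 1
Simplified = 86:47
Time ratio (same distance) = 47:86
Speed ratio = 86:47

86:47


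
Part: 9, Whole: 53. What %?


Percentage = (part / whole) × 100
= (9 / 53) × 100
≈ 16.98%

16.98%


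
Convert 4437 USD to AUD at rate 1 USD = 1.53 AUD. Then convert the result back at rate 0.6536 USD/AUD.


Amount × rate = 4437 × 1.53 = 6788.61 AUD
Round-trip: 6788.61 × 0.6536 = 4437.04 USD
= 6788.61 AUD, then 4437.04 USD

6788.61 AUD, then 4437.04 USD


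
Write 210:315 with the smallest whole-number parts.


GCD(210, 315) = 105
210/105 : 315/105
= 2:3

2:3


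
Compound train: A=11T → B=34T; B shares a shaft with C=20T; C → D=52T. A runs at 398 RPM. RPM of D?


Stage 1: RPM_B = RPM_A × t_A/t_B = 398 × 11/34 = 4378/34 ≈ 128.76
B and C share a shaft → RPM_C = RPM_B
Stage 2: RPM_D = RPM_C × t_C/t_D = RPM_A × (t_A×t_C)/(t_B×t_D)
Overall ratio = (11×20)/(34×52) = 220/1768
RPM_D = 398 × 220/1768 = 87560/1768
≈ 49.52 RPM

49.52 RPM


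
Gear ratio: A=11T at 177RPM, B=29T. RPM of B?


Gear ratio = 11:29 = 11:29
RPM_B = RPM_A × (teeth_A / teeth_B)
= 177 × (11/29)
= 67.1 RPM

67.1 RPM


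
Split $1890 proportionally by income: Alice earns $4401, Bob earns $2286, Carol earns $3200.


Total income = 4401 + 2286 + 3200 = $9887
Alice: $1890 × 4401/9887 = $841.30
Bob: $1890 × 2286/9887 = $436.99
Carol: $1890 × 3200/9887 = $611.71
= Alice: $841.30, Bob: $436.99, Carol: $611.71

Alice: $841.30, Bob: $436.99, Carol: $611.71


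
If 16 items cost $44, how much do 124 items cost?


Direct proportion: y/x = constant
k = 44/16 = 2.7500
y₂ = k × 124 = 44 × 124 / 16 = 5456/16
= 341.00

341.00


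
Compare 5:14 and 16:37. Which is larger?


5/14 = 0.3571
16/37 = 0.4324
0.3571 < 0.4324, so 5:14 is less
= 16:37

16:37


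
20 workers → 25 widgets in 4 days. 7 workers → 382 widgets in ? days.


Days ∝ work / workers, so d₂ = d₁ × (m₁/m₂) × (w₂/w₁)
Workers factor (inverse): 20/7 ≈ 2.8571
Work factor (direct): 382/25 = 15.2800
d₂ = 4 × 20/7 × 382/25 = (4 × 20 × 382) / (7 × 25) = 30560/175
≈ 174.63 days

174.63 days


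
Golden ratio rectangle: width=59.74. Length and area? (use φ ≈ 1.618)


φ = (1 + √5) / 2 ≈ 1.618
Length = width × φ = 59.74 × 1.618 = 96.65932
≈ 96.66
Area = width × length = 59.74 × 96.65932 = 5774.4277768 ≈ 5774.43
= Length: 96.66, Area: 5774.43

Length: 96.66, Area: 5774.43


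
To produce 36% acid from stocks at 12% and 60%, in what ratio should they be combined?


Let x parts of 12% mix with y parts of 60%.
12x + 60y = 36(x + y)
12x + 60y = 36x + 36y
x(12 - 36) = y(36 - 60)
x/y = (60 - 36)/(36 - 12) = 24/24
Simplify: 1:1
= 1:1

1:1


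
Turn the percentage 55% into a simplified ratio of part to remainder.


55% means 55 parts out of 100; remainder = 45
Part : remainder = 55:45
GCD = 5
= 11:9

11:9


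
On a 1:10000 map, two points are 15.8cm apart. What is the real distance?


Real distance = map distance × scale
= 15.8cm × 10000
= 158000 cm = 1580.0 m
= 1.580 km

1.580 km


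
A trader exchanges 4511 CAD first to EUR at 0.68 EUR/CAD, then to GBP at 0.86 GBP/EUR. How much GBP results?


Step 1: 4511 CAD × 0.68 = 3067.48 EUR
Step 2: 3067.48 EUR × 0.86 = 2638.03 GBP
Implied rate CAD→GBP = 0.68 × 0.86 = 0.5848
= 2638.03 GBP

2638.03 GBP


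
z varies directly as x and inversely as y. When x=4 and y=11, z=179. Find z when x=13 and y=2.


z = k·x/y
Solve for k using the known point: k = z·y/x = 179×11/4 = 1969/4 = 492.2500
Now evaluate at x=13, y=2:
z = k × 13 / 2 = (1969 × 13) / (4 × 2) = 25597/8
= 3199.6250

3199.6250


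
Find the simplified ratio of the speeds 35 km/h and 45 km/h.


Ratio = 35:45
GCD = 5
Simplified = 7:9
Time ratio (same distance) = 9:7
Speed ratio = 7:9

7:9


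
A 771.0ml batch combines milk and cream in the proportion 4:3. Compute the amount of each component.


Total parts = 4 + 3 = 7
milk: 771.0 × 4/7 = 440.6ml
cream: 771.0 × 3/7 = 330.4ml
= 440.6ml and 330.4ml

440.6ml and 330.4ml


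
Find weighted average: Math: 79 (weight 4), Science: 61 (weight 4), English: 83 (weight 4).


Numerator = 79×4 + 61×4 + 83×4
= 316 + 244 + 332
= 892
Total weight = 12
Weighted avg = 892/12
= 74.33

74.33


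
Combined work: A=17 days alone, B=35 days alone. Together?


Rate of A = 1/17 per day
Rate of B = 1/35 per day
Combined rate = 1/17 + 1/35 = 52/595 ≈ 0.0874 per day
Days = 1 / combined rate = 595/52
≈ 11.44 days

11.44 days


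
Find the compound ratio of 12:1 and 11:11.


Compound ratio = (12×11) : (1×11)
= 132:11
GCD = 11
= 12:1

12:1


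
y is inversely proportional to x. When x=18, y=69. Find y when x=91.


Inverse proportion: x × y = constant
k = 18 × 69 = 1242
y₂ = k / 91 = 1242 / 91
= 13.65

13.65


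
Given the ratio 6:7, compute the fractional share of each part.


Total parts = 6 + 7 = 13
First part: 6/13 = 6/13
Second part: 7/13 = 7/13
= 6/13 and 7/13

6/13 and 7/13


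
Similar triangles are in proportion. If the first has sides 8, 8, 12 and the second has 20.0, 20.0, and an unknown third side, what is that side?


Scale factor = 20.0/8 = 2.5
Missing side = 12 × 2.5
= 30.0

30.0


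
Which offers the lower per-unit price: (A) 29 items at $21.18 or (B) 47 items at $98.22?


Deal A: $21.18/29 = $0.7303/unit
Deal B: $98.22/47 = $2.0898/unit
A is cheaper per unit
= Deal A

Deal A


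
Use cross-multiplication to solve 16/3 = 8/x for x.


Cross multiply: 16 × x = 3 × 8
16x = 24
x = 24 / 16
= 1.50

1.50


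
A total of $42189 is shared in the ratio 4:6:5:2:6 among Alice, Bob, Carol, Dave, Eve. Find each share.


Total parts = 4 + 6 + 5 + 2 + 6 = 23
Alice: 42189 × 4/23 = 7337.22
Bob: 42189 × 6/23 = 11005.83
Carol: 42189 × 5/23 = 9171.52
Dave: 42189 × 2/23 = 3668.61
Eve: 42189 × 6/23 = 11005.83
= Alice: $7337.22, Bob: $11005.83, Carol: $9171.52, Dave: $3668.61, Eve: $11005.83

Alice: $7337.22, Bob: $11005.83, Carol: $9171.52, Dave: $3668.61, Eve: $11005.83


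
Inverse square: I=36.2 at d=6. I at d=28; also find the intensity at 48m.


I₁d₁² = I₂d₂²
I at 28m = 36.2 × (6/28)² = 36.2 × 36/784 = 1303.2/784 ≈ 1.6622
I at 48m = 36.2 × (6/48)² = 36.2 × 36/2304 = 1303.2/2304 ≈ 0.5656
= 1.6622 and 0.5656

1.6622 and 0.5656


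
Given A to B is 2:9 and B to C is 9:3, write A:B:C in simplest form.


Match B: multiply A:B by 9 → 18:81
Multiply B:C by 9 → 81:27
Combined: 18:81:27
GCD = 9
= 2:9:3

2:9:3


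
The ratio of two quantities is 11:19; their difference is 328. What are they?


Let A = 11k, B = 19k.
19k - 11k = 328
8k = 328 → k = 328/8 = 41
A = 11×41 = 451, B = 19×41 = 779
= A = 451, B = 779

A = 451, B = 779


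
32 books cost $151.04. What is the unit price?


Unit rate = total / quantity
= 151.04 / 32
= $4.72 per unit

$4.72 per unit


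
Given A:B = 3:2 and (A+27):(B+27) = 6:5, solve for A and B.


Let A = 3k, B = 2k.
(3k + 27) / (2k + 27) = 6/5
Cross-multiply: 5(3k + 27) = 6(2k + 27)
15k + 135 = 12k + 162
15k - 12k = 162 - 135
3k = 27
k = 27/3 = 9
A = 3×9 = 27, B = 2×9 = 18
= A = 27, B = 18

A = 27, B = 18


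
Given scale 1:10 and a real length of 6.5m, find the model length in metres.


Model size = real / scale
= 6.5 / 10
= 0.6500 m

0.6500 m


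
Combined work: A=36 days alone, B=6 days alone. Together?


Rate of A = 1/36 per day
Rate of B = 1/6 per day
Combined rate = 1/36 + 1/6 = 42/216 ≈ 0.1944 per day
Days = 1 / combined rate = 216/42
≈ 5.14 days

5.14 days


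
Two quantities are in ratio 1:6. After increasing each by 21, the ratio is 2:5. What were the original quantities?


Let A = 1k, B = 6k.
(1k + 21) / (6k + 21) = 2/5
Cross-multiply: 5(1k + 21) = 2(6k + 21)
5k + 105 = 12k + 42
5k - 12k = 42 - 105
-7k = -63
k = -63/-7 = 9
A = 1×9 = 9, B = 6×9 = 54
= A = 9, B = 54

A = 9, B = 54


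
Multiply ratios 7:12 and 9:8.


Compound ratio = (7×9) : (12×8)
= 63:96
GCD = 3
= 21:32

21:32


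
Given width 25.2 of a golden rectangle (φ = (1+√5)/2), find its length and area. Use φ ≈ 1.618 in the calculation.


φ = (1 + √5) / 2 ≈ 1.618
Length = width × φ = 25.2 × 1.618 = 40.7736
≈ 40.77
Area = width × length = 25.2 × 40.7736 = 1027.49472 ≈ 1027.49
= Length: 40.77, Area: 1027.49

Length: 40.77, Area: 1027.49


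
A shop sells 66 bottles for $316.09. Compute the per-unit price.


Unit rate = total / quantity
= 316.09 / 66
= $4.79 per unit

$4.79 per unit


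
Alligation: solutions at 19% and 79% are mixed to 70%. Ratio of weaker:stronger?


Let x parts of 19% mix with y parts of 79%.
19x + 79y = 70(x + y)
19x + 79y = 70x + 70y
x(19 - 70) = y(70 - 79)
x/y = (79 - 70)/(70 - 19) = 9/51
Simplify: 3:17
= 3:17

3:17


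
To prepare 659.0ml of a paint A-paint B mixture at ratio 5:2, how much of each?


Total parts = 5 + 2 = 7
paint A: 659.0 × 5/7 = 470.7ml
paint B: 659.0 × 2/7 = 188.3ml
= 470.7ml and 188.3ml

470.7ml and 188.3ml
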